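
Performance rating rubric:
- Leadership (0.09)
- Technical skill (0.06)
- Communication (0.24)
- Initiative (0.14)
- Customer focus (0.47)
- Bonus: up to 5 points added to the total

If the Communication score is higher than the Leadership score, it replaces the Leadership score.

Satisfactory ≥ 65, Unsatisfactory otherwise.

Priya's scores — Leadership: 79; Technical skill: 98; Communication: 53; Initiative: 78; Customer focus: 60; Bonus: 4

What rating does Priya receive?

Communication (53) ≤ Leadership (79), so Leadership stays at 79.
Weighted total:
  Leadership 79 × 0.09 = 7.11
  Technical skill 98 × 0.06 = 5.88
  Communication 53 × 0.24 = 12.72
  Initiative 78 × 0.14 = 10.92
  Customer focus 60 × 0.47 = 28.2
Sum = 64.83
Bonus: 64.83 + 4 = 68.83
68.83 ≥ 65 → Satisfactory

Satisfactory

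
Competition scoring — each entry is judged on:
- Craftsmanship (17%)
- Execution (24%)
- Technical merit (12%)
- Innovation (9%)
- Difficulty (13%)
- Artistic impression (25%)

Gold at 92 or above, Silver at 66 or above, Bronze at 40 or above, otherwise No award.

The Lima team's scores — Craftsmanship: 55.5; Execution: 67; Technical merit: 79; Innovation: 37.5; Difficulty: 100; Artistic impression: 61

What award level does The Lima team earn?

Silver

Weighted total:
  Craftsmanship 55.5 × 0.17 = 9.435
  Execution 67 × 0.24 = 16.08
  Technical merit 79 × 0.12 = 9.48
  Innovation 37.5 × 0.09 = 3.375
  Difficulty 100 × 0.13 = 13
  Artistic impression 61 × 0.25 = 15.25
Sum = 66.62
66.62 is ≥ 66 and < 92 → Silver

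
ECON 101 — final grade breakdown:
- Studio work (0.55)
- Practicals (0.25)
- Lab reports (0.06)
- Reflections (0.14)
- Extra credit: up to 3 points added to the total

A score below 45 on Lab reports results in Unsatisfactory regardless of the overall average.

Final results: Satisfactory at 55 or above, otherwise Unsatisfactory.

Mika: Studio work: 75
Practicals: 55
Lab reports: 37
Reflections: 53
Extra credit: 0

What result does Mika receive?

Unsatisfactory

Lab reports score 37 < 45: minimum not met.
Weighted total:
  Studio work 75 × 0.55 = 41.25
  Practicals 55 × 0.25 = 13.75
  Lab reports 37 × 0.06 = 2.22
  Reflections 53 × 0.14 = 7.42
Sum = 64.64
Extra credit: 64.64 + 0 = 64.64
Because the Lab reports minimum was not met, the result is Unsatisfactory.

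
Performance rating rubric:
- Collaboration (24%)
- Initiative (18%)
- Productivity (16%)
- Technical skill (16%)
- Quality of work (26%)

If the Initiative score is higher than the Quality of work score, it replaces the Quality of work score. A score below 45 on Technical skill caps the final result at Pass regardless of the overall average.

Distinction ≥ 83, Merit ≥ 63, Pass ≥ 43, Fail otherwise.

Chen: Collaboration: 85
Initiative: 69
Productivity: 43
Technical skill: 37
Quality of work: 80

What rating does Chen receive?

Initiative (69) ≤ Quality of work (80), so Quality of work stays at 80.
Technical skill score 37 < 45: minimum not met.
Weighted total:
  Collaboration 85 × 0.24 = 20.4
  Initiative 69 × 0.18 = 12.42
  Productivity 43 × 0.16 = 6.88
  Technical skill 37 × 0.16 = 5.92
  Quality of work 80 × 0.26 = 20.8
Sum = 66.42
66.42 would be Merit; cap at Pass applies → Pass.

Pass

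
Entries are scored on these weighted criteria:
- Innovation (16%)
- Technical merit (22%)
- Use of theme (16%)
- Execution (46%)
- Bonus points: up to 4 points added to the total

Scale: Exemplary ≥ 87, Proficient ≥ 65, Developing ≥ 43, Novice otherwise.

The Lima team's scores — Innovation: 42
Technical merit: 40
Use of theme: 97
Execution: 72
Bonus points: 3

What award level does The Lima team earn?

Weighted total:
  Innovation 42 × 0.16 = 6.72
  Technical merit 40 × 0.22 = 8.8
  Use of theme 97 × 0.16 = 15.52
  Execution 72 × 0.46 = 33.12
Sum = 64.16
Bonus points: 64.16 + 3 = 67.16
67.16 is ≥ 65 and < 87 → Proficient

Proficient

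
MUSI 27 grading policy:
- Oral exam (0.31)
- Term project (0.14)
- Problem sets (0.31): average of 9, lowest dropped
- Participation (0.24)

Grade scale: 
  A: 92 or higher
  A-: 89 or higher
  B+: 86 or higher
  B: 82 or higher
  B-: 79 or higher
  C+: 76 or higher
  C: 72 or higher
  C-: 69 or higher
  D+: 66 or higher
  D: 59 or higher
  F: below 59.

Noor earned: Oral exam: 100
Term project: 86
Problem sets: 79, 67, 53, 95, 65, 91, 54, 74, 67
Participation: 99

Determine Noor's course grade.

A-

Problem sets: drop 53 → average of remaining 8 = 592/8 = 74
Weighted total:
  Oral exam 100 × 0.31 = 31
  Term project 86 × 0.14 = 12.04
  Problem sets 74 × 0.31 = 22.94
  Participation 99 × 0.24 = 23.76
Sum = 89.74
89.74 is ≥ 89 and < 92 → A-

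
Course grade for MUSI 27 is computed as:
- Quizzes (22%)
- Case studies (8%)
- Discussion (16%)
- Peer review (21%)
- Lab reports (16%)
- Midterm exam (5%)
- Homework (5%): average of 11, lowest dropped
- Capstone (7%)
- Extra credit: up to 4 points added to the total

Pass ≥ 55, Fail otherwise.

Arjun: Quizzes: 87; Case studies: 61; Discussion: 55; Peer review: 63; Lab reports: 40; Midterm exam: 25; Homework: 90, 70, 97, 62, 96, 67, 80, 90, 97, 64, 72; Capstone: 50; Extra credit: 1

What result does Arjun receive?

Pass

Homework: drop 62 → average of remaining 10 = 823/10 = 82.3
Weighted total:
  Quizzes 87 × 0.22 = 19.14
  Case studies 61 × 0.08 = 4.88
  Discussion 55 × 0.16 = 8.8
  Peer review 63 × 0.21 = 13.23
  Lab reports 40 × 0.16 = 6.4
  Midterm exam 25 × 0.05 = 1.25
  Homework 82.3 × 0.05 = 4.115
  Capstone 50 × 0.07 = 3.5
Sum = 61.315
Extra credit: 61.315 + 1 = 62.315
62.315 ≥ 55 → Pass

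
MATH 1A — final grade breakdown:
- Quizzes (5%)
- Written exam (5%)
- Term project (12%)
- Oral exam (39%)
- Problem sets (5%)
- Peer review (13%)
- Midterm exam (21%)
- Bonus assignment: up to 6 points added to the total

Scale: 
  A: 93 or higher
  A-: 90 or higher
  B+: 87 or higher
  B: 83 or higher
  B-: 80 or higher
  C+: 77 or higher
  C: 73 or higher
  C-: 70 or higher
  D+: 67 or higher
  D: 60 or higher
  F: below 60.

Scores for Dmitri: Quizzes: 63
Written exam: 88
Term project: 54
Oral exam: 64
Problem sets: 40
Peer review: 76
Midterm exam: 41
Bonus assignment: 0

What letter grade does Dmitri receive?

Weighted total:
  Quizzes 63 × 0.05 = 3.15
  Written exam 88 × 0.05 = 4.4
  Term project 54 × 0.12 = 6.48
  Oral exam 64 × 0.39 = 24.96
  Problem sets 40 × 0.05 = 2
  Peer review 76 × 0.13 = 9.88
  Midterm exam 41 × 0.21 = 8.61
Sum = 59.48
Bonus assignment: 59.48 + 0 = 59.48
59.48 < 60 → F

F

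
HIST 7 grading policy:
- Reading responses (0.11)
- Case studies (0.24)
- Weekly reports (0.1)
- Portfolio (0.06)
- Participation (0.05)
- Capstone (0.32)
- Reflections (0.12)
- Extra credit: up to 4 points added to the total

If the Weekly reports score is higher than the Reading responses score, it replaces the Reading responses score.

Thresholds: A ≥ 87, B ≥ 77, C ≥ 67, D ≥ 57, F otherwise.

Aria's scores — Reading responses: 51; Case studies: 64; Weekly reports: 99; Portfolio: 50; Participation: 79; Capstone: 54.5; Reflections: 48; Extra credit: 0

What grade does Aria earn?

Weekly reports (99) > Reading responses (51), so Reading responses counts as 99.
Weighted total:
  Reading responses 99 × 0.11 = 10.89
  Case studies 64 × 0.24 = 15.36
  Weekly reports 99 × 0.1 = 9.9
  Portfolio 50 × 0.06 = 3
  Participation 79 × 0.05 = 3.95
  Capstone 54.5 × 0.32 = 17.44
  Reflections 48 × 0.12 = 5.76
Sum = 66.3
Extra credit: 66.3 + 0 = 66.3
66.3 is ≥ 57 and < 67 → D

D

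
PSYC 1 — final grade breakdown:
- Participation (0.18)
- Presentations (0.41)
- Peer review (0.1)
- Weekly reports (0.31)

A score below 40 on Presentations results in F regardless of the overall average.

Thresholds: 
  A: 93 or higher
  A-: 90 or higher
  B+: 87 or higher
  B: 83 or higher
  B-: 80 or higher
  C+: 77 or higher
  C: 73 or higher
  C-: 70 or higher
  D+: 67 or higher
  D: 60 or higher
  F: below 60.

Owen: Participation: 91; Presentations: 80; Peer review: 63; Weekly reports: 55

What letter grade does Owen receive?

Presentations score 80 ≥ 40: minimum met.
Weighted total:
  Participation 91 × 0.18 = 16.38
  Presentations 80 × 0.41 = 32.8
  Peer review 63 × 0.1 = 6.3
  Weekly reports 55 × 0.31 = 17.05
Sum = 72.53
72.53 is ≥ 70 and < 73 → C-

C-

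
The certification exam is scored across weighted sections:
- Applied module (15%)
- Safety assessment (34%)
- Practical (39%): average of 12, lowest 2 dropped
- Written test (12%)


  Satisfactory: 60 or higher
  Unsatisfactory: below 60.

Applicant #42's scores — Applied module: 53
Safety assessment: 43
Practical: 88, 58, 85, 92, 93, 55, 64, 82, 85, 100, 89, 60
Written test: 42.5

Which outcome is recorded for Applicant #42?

Satisfactory

Practical: drop 55, 58 → average of remaining 10 = 838/10 = 83.8
Weighted total:
  Applied module 53 × 0.15 = 7.95
  Safety assessment 43 × 0.34 = 14.62
  Practical 83.8 × 0.39 = 32.682
  Written test 42.5 × 0.12 = 5.1
Sum = 60.352
60.352 ≥ 60 → Satisfactory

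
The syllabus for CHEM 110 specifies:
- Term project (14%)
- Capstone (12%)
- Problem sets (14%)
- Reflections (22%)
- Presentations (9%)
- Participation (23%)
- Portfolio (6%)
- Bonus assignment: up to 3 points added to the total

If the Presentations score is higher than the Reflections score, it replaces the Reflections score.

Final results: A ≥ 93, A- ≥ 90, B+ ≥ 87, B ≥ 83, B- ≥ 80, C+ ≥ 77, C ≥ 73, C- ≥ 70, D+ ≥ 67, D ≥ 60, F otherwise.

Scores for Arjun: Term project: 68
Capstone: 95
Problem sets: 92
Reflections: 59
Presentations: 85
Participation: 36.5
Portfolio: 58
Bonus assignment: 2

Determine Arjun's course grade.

Presentations (85) > Reflections (59), so Reflections counts as 85.
Weighted total:
  Term project 68 × 0.14 = 9.52
  Capstone 95 × 0.12 = 11.4
  Problem sets 92 × 0.14 = 12.88
  Reflections 85 × 0.22 = 18.7
  Presentations 85 × 0.09 = 7.65
  Participation 36.5 × 0.23 = 8.395
  Portfolio 58 × 0.06 = 3.48
Sum = 72.025
Bonus assignment: 72.025 + 2 = 74.025
74.025 is ≥ 73 and < 77 → C

C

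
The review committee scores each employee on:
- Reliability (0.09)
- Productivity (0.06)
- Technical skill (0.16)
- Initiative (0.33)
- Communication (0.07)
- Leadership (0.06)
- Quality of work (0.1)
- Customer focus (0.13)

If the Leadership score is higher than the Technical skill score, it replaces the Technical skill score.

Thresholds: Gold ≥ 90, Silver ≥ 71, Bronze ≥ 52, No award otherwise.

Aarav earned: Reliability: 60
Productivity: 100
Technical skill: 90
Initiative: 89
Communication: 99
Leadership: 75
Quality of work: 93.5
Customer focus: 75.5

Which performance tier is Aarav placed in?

Silver

Leadership (75) ≤ Technical skill (90), so Technical skill stays at 90.
Weighted total:
  Reliability 60 × 0.09 = 5.4
  Productivity 100 × 0.06 = 6
  Technical skill 90 × 0.16 = 14.4
  Initiative 89 × 0.33 = 29.37
  Communication 99 × 0.07 = 6.93
  Leadership 75 × 0.06 = 4.5
  Quality of work 93.5 × 0.1 = 9.35
  Customer focus 75.5 × 0.13 = 9.815
Sum = 85.765
85.765 is ≥ 71 and < 90 → Silver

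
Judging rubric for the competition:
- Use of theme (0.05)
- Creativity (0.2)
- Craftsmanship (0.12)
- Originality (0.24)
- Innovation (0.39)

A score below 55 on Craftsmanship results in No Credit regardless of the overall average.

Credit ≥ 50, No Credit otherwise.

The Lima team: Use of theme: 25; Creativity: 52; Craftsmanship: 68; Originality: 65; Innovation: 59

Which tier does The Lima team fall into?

Craftsmanship score 68 ≥ 55: minimum met.
Weighted total:
  Use of theme 25 × 0.05 = 1.25
  Creativity 52 × 0.2 = 10.4
  Craftsmanship 68 × 0.12 = 8.16
  Originality 65 × 0.24 = 15.6
  Innovation 59 × 0.39 = 23.01
Sum = 58.42
58.42 ≥ 50 → Credit

Credit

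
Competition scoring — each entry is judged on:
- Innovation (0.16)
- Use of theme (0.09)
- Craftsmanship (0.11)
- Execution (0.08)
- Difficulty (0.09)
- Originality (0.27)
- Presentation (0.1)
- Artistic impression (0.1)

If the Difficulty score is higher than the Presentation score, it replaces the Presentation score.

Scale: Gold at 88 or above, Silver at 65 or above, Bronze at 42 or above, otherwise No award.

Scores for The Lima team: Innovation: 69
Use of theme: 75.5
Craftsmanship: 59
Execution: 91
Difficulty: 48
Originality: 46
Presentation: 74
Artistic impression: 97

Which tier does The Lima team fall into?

Silver

Difficulty (48) ≤ Presentation (74), so Presentation stays at 74.
Weighted total:
  Innovation 69 × 0.16 = 11.04
  Use of theme 75.5 × 0.09 = 6.795
  Craftsmanship 59 × 0.11 = 6.49
  Execution 91 × 0.08 = 7.28
  Difficulty 48 × 0.09 = 4.32
  Originality 46 × 0.27 = 12.42
  Presentation 74 × 0.1 = 7.4
  Artistic impression 97 × 0.1 = 9.7
Sum = 65.445
65.445 is ≥ 65 and < 88 → Silver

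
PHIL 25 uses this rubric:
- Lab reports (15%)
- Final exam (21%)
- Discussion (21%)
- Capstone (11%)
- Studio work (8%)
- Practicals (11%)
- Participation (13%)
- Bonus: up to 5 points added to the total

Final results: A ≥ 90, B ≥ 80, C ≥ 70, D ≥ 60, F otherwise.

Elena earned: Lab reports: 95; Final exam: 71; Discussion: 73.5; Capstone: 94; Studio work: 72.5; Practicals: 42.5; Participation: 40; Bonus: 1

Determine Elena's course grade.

C

Weighted total:
  Lab reports 95 × 0.15 = 14.25
  Final exam 71 × 0.21 = 14.91
  Discussion 73.5 × 0.21 = 15.435
  Capstone 94 × 0.11 = 10.34
  Studio work 72.5 × 0.08 = 5.8
  Practicals 42.5 × 0.11 = 4.675
  Participation 40 × 0.13 = 5.2
Sum = 70.61
Bonus: 70.61 + 1 = 71.61
71.61 is ≥ 70 and < 80 → C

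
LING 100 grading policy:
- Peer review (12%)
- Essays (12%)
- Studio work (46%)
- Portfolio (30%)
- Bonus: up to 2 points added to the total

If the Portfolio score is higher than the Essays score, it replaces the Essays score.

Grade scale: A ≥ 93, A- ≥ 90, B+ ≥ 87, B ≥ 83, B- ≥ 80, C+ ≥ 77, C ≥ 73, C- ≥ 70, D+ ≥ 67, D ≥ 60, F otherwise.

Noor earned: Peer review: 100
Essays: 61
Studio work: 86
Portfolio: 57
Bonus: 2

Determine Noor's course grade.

Portfolio (57) ≤ Essays (61), so Essays stays at 61.
Weighted total:
  Peer review 100 × 0.12 = 12
  Essays 61 × 0.12 = 7.32
  Studio work 86 × 0.46 = 39.56
  Portfolio 57 × 0.3 = 17.1
Sum = 75.98
Bonus: 75.98 + 2 = 77.98
77.98 is ≥ 77 and < 80 → C+

C+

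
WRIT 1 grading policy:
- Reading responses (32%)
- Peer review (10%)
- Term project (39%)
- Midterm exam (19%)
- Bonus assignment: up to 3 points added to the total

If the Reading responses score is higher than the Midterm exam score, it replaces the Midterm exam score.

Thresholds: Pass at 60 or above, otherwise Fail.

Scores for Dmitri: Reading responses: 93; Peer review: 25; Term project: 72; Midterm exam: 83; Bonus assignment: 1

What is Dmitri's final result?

Reading responses (93) > Midterm exam (83), so Midterm exam counts as 93.
Weighted total:
  Reading responses 93 × 0.32 = 29.76
  Peer review 25 × 0.1 = 2.5
  Term project 72 × 0.39 = 28.08
  Midterm exam 93 × 0.19 = 17.67
Sum = 78.01
Bonus assignment: 78.01 + 1 = 79.01
79.01 ≥ 60 → Pass

Pass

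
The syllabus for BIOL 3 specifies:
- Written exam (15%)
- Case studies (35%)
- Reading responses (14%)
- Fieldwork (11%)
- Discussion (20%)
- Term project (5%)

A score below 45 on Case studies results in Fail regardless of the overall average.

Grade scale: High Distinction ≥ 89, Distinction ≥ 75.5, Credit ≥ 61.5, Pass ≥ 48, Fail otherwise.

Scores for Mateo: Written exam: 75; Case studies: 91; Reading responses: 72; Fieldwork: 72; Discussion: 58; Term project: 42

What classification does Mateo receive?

Case studies score 91 ≥ 45: minimum met.
Weighted total:
  Written exam 75 × 0.15 = 11.25
  Case studies 91 × 0.35 = 31.85
  Reading responses 72 × 0.14 = 10.08
  Fieldwork 72 × 0.11 = 7.92
  Discussion 58 × 0.2 = 11.6
  Term project 42 × 0.05 = 2.1
Sum = 74.8
74.8 is ≥ 61.5 and < 75.5 → Credit

Credit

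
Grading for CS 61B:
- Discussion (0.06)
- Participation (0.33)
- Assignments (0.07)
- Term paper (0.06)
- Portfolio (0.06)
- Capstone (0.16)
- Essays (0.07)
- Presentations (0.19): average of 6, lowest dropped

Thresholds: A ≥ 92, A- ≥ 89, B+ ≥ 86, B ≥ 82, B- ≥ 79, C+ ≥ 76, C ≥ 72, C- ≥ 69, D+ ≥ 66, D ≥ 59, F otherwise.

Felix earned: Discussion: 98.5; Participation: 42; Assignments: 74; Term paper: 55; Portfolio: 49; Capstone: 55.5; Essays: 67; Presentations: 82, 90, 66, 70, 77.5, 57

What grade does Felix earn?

Presentations: drop 57 → average of remaining 5 = 385.5/5 = 77.1
Weighted total:
  Discussion 98.5 × 0.06 = 5.91
  Participation 42 × 0.33 = 13.86
  Assignments 74 × 0.07 = 5.18
  Term paper 55 × 0.06 = 3.3
  Portfolio 49 × 0.06 = 2.94
  Capstone 55.5 × 0.16 = 8.88
  Essays 67 × 0.07 = 4.69
  Presentations 77.1 × 0.19 = 14.649
Sum = 59.409
59.409 is ≥ 59 and < 66 → D

D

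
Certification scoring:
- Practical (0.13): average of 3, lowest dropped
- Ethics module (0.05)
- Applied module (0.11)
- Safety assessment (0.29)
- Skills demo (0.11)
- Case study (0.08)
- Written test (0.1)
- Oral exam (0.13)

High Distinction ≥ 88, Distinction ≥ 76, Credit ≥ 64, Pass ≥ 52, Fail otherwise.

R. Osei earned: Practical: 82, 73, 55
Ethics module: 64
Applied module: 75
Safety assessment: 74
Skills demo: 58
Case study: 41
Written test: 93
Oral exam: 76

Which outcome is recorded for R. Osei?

Practical: drop 55 → average of remaining 2 = 155/2 = 77.5
Weighted total:
  Practical 77.5 × 0.13 = 10.075
  Ethics module 64 × 0.05 = 3.2
  Applied module 75 × 0.11 = 8.25
  Safety assessment 74 × 0.29 = 21.46
  Skills demo 58 × 0.11 = 6.38
  Case study 41 × 0.08 = 3.28
  Written test 93 × 0.1 = 9.3
  Oral exam 76 × 0.13 = 9.88
Sum = 71.825
71.825 is ≥ 64 and < 76 → Credit

Credit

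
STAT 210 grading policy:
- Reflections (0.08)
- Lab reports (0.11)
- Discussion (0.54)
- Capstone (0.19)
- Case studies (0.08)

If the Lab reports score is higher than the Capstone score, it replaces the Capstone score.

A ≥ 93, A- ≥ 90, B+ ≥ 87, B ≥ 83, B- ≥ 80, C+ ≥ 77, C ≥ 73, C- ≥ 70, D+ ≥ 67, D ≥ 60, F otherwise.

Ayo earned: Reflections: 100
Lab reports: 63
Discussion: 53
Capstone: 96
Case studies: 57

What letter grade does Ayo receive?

Lab reports (63) ≤ Capstone (96), so Capstone stays at 96.
Weighted total:
  Reflections 100 × 0.08 = 8
  Lab reports 63 × 0.11 = 6.93
  Discussion 53 × 0.54 = 28.62
  Capstone 96 × 0.19 = 18.24
  Case studies 57 × 0.08 = 4.56
Sum = 66.35
66.35 is ≥ 60 and < 67 → D

D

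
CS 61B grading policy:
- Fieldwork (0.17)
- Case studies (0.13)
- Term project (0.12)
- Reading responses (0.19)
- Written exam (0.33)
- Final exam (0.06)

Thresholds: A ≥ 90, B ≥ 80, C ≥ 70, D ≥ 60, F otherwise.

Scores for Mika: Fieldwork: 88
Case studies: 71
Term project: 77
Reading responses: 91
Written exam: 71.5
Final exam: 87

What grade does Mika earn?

Weighted total:
  Fieldwork 88 × 0.17 = 14.96
  Case studies 71 × 0.13 = 9.23
  Term project 77 × 0.12 = 9.24
  Reading responses 91 × 0.19 = 17.29
  Written exam 71.5 × 0.33 = 23.595
  Final exam 87 × 0.06 = 5.22
Sum = 79.535
79.535 is ≥ 70 and < 80 → C

C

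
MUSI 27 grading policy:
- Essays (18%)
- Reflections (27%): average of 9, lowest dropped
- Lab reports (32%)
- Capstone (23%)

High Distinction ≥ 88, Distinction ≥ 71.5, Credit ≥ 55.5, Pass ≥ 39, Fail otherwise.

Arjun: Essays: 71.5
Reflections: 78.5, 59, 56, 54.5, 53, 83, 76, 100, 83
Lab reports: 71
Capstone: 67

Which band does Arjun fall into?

Reflections: drop 53 → average of remaining 8 = 590/8 = 73.75
Weighted total:
  Essays 71.5 × 0.18 = 12.87
  Reflections 73.75 × 0.27 = 19.9125
  Lab reports 71 × 0.32 = 22.72
  Capstone 67 × 0.23 = 15.41
Sum = 70.9125
70.9125 is ≥ 55.5 and < 71.5 → Credit

Credit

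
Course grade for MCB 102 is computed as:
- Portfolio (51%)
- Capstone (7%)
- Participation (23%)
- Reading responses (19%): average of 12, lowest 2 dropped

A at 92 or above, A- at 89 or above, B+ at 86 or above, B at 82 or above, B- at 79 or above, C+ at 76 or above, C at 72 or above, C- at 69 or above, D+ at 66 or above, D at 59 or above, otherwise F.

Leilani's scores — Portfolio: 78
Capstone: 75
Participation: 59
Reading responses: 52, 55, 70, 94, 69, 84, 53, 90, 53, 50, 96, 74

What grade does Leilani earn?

C

Reading responses: drop 50, 52 → average of remaining 10 = 738/10 = 73.8
Weighted total:
  Portfolio 78 × 0.51 = 39.78
  Capstone 75 × 0.07 = 5.25
  Participation 59 × 0.23 = 13.57
  Reading responses 73.8 × 0.19 = 14.022
Sum = 72.622
72.622 is ≥ 72 and < 76 → C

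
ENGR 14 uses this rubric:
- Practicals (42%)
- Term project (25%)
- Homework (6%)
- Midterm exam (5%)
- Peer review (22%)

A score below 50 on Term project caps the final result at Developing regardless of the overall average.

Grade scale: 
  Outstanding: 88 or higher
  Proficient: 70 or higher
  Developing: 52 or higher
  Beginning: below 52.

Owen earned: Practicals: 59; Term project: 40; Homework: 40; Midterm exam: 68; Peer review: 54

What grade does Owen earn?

Term project score 40 < 50: minimum not met.
Weighted total:
  Practicals 59 × 0.42 = 24.78
  Term project 40 × 0.25 = 10
  Homework 40 × 0.06 = 2.4
  Midterm exam 68 × 0.05 = 3.4
  Peer review 54 × 0.22 = 11.88
Sum = 52.46
52.46 would be Developing; cap at Developing applies → Developing.

Developing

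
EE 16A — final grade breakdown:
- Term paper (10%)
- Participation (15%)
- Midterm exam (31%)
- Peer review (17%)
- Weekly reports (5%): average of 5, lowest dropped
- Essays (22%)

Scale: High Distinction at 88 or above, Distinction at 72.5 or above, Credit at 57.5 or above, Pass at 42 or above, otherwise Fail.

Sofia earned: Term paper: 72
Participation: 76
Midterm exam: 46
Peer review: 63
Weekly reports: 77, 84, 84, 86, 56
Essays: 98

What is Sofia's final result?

Credit

Weekly reports: drop 56 → average of remaining 4 = 331/4 = 82.75
Weighted total:
  Term paper 72 × 0.1 = 7.2
  Participation 76 × 0.15 = 11.4
  Midterm exam 46 × 0.31 = 14.26
  Peer review 63 × 0.17 = 10.71
  Weekly reports 82.75 × 0.05 = 4.1375
  Essays 98 × 0.22 = 21.56
Sum = 69.2675
69.2675 is ≥ 57.5 and < 72.5 → Credit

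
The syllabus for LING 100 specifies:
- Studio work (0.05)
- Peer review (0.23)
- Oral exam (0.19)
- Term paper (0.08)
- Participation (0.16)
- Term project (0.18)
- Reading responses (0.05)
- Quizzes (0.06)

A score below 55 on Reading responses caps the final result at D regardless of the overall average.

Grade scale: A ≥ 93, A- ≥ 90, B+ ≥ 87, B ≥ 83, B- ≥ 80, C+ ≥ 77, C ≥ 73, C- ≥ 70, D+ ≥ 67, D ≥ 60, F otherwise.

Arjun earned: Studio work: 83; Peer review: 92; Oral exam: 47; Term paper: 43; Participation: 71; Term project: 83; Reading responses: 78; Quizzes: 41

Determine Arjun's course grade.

C-

Reading responses score 78 ≥ 55: minimum met.
Weighted total:
  Studio work 83 × 0.05 = 4.15
  Peer review 92 × 0.23 = 21.16
  Oral exam 47 × 0.19 = 8.93
  Term paper 43 × 0.08 = 3.44
  Participation 71 × 0.16 = 11.36
  Term project 83 × 0.18 = 14.94
  Reading responses 78 × 0.05 = 3.9
  Quizzes 41 × 0.06 = 2.46
Sum = 70.34
70.34 is ≥ 70 and < 73 → C-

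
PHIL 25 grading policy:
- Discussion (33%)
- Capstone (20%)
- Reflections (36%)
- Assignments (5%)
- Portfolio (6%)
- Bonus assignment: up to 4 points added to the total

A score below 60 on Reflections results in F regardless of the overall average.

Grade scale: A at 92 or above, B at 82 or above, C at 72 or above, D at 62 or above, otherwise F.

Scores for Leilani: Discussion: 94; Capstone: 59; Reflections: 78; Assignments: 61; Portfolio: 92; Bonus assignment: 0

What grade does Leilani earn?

C

Reflections score 78 ≥ 60: minimum met.
Weighted total:
  Discussion 94 × 0.33 = 31.02
  Capstone 59 × 0.2 = 11.8
  Reflections 78 × 0.36 = 28.08
  Assignments 61 × 0.05 = 3.05
  Portfolio 92 × 0.06 = 5.52
Sum = 79.47
Bonus assignment: 79.47 + 0 = 79.47
79.47 is ≥ 72 and < 82 → C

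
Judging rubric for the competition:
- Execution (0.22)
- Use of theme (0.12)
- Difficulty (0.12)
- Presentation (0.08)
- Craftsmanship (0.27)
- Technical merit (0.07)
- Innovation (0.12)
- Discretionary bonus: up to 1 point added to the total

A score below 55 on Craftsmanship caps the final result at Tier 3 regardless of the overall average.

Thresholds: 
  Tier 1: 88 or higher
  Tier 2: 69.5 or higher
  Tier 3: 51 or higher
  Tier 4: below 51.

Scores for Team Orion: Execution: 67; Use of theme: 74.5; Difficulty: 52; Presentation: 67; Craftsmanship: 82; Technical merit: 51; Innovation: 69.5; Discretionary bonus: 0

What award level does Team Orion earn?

Tier 3

Craftsmanship score 82 ≥ 55: minimum met.
Weighted total:
  Execution 67 × 0.22 = 14.74
  Use of theme 74.5 × 0.12 = 8.94
  Difficulty 52 × 0.12 = 6.24
  Presentation 67 × 0.08 = 5.36
  Craftsmanship 82 × 0.27 = 22.14
  Technical merit 51 × 0.07 = 3.57
  Innovation 69.5 × 0.12 = 8.34
Sum = 69.33
Discretionary bonus: 69.33 + 0 = 69.33
69.33 is ≥ 51 and < 69.5 → Tier 3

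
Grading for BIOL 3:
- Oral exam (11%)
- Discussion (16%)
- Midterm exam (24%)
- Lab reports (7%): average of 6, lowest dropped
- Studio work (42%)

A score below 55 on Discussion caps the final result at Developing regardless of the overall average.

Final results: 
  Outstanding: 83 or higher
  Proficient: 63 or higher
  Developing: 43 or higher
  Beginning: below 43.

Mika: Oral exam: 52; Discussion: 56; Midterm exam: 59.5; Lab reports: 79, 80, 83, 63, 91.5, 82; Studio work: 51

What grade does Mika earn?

Lab reports: drop 63 → average of remaining 5 = 415.5/5 = 83.1
Discussion score 56 ≥ 55: minimum met.
Weighted total:
  Oral exam 52 × 0.11 = 5.72
  Discussion 56 × 0.16 = 8.96
  Midterm exam 59.5 × 0.24 = 14.28
  Lab reports 83.1 × 0.07 = 5.817
  Studio work 51 × 0.42 = 21.42
Sum = 56.197
56.197 is ≥ 43 and < 63 → Developing

Developing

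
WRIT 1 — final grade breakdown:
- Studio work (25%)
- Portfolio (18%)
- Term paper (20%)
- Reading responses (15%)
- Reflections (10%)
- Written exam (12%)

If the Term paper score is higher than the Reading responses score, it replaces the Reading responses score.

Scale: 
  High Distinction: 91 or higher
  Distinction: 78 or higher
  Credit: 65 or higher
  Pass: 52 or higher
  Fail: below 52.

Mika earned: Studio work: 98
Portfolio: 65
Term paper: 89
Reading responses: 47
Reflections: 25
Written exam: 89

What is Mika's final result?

Term paper (89) > Reading responses (47), so Reading responses counts as 89.
Weighted total:
  Studio work 98 × 0.25 = 24.5
  Portfolio 65 × 0.18 = 11.7
  Term paper 89 × 0.2 = 17.8
  Reading responses 89 × 0.15 = 13.35
  Reflections 25 × 0.1 = 2.5
  Written exam 89 × 0.12 = 10.68
Sum = 80.53
80.53 is ≥ 78 and < 91 → Distinction

Distinction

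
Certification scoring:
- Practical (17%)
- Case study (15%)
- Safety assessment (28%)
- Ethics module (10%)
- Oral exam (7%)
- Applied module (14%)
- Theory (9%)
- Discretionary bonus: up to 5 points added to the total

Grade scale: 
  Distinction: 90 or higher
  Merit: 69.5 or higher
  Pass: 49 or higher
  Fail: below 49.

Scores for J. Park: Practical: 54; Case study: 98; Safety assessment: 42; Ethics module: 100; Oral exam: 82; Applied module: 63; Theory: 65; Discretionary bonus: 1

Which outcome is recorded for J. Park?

Weighted total:
  Practical 54 × 0.17 = 9.18
  Case study 98 × 0.15 = 14.7
  Safety assessment 42 × 0.28 = 11.76
  Ethics module 100 × 0.1 = 10
  Oral exam 82 × 0.07 = 5.74
  Applied module 63 × 0.14 = 8.82
  Theory 65 × 0.09 = 5.85
Sum = 66.05
Discretionary bonus: 66.05 + 1 = 67.05
67.05 is ≥ 49 and < 69.5 → Pass

Pass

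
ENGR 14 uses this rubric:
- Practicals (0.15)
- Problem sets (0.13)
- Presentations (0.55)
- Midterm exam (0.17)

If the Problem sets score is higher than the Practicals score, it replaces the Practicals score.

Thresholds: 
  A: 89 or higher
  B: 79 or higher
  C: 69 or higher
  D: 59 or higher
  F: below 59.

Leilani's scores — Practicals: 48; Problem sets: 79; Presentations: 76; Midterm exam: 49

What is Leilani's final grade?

C

Problem sets (79) > Practicals (48), so Practicals counts as 79.
Weighted total:
  Practicals 79 × 0.15 = 11.85
  Problem sets 79 × 0.13 = 10.27
  Presentations 76 × 0.55 = 41.8
  Midterm exam 49 × 0.17 = 8.33
Sum = 72.25
72.25 is ≥ 69 and < 79 → C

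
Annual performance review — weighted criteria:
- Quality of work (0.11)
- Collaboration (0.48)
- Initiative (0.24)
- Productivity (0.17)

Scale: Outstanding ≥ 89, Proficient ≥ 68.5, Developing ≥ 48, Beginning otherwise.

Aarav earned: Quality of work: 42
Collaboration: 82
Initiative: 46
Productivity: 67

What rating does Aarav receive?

Developing

Weighted total:
  Quality of work 42 × 0.11 = 4.62
  Collaboration 82 × 0.48 = 39.36
  Initiative 46 × 0.24 = 11.04
  Productivity 67 × 0.17 = 11.39
Sum = 66.41
66.41 is ≥ 48 and < 68.5 → Developing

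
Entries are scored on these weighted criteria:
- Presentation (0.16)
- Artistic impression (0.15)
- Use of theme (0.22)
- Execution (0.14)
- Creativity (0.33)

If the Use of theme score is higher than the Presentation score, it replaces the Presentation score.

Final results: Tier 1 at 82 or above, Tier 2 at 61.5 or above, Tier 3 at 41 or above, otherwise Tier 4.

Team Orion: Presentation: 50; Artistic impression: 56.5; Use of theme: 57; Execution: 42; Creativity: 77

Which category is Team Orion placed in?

Tier 3

Use of theme (57) > Presentation (50), so Presentation counts as 57.
Weighted total:
  Presentation 57 × 0.16 = 9.12
  Artistic impression 56.5 × 0.15 = 8.475
  Use of theme 57 × 0.22 = 12.54
  Execution 42 × 0.14 = 5.88
  Creativity 77 × 0.33 = 25.41
Sum = 61.425
61.425 is ≥ 41 and < 61.5 → Tier 3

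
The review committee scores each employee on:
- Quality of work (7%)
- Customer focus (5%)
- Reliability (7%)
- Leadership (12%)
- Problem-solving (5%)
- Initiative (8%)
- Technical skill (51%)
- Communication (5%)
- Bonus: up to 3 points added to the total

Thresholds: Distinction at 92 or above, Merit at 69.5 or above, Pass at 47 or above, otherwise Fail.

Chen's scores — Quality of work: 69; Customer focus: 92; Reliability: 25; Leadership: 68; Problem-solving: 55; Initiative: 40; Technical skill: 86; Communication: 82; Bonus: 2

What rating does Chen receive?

Weighted total:
  Quality of work 69 × 0.07 = 4.83
  Customer focus 92 × 0.05 = 4.6
  Reliability 25 × 0.07 = 1.75
  Leadership 68 × 0.12 = 8.16
  Problem-solving 55 × 0.05 = 2.75
  Initiative 40 × 0.08 = 3.2
  Technical skill 86 × 0.51 = 43.86
  Communication 82 × 0.05 = 4.1
Sum = 73.25
Bonus: 73.25 + 2 = 75.25
75.25 is ≥ 69.5 and < 92 → Merit

Merit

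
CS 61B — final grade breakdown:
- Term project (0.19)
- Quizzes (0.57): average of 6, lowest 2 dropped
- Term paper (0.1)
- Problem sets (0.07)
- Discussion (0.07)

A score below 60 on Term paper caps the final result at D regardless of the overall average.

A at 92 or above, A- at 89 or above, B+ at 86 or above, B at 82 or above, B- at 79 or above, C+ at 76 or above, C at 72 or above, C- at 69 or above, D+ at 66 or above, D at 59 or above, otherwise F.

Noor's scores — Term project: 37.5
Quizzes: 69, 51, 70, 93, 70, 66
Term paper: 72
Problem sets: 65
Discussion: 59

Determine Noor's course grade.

D+

Quizzes: drop 51, 66 → average of remaining 4 = 302/4 = 75.5
Term paper score 72 ≥ 60: minimum met.
Weighted total:
  Term project 37.5 × 0.19 = 7.125
  Quizzes 75.5 × 0.57 = 43.035
  Term paper 72 × 0.1 = 7.2
  Problem sets 65 × 0.07 = 4.55
  Discussion 59 × 0.07 = 4.13
Sum = 66.04
66.04 is ≥ 66 and < 69 → D+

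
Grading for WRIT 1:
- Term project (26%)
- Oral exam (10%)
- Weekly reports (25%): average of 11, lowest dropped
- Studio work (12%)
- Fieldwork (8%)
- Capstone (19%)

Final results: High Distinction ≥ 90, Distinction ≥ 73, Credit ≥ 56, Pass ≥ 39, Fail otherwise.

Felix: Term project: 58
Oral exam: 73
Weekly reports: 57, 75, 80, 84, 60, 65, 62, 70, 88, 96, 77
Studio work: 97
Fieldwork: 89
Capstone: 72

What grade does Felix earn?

Weekly reports: drop 57 → average of remaining 10 = 757/10 = 75.7
Weighted total:
  Term project 58 × 0.26 = 15.08
  Oral exam 73 × 0.1 = 7.3
  Weekly reports 75.7 × 0.25 = 18.925
  Studio work 97 × 0.12 = 11.64
  Fieldwork 89 × 0.08 = 7.12
  Capstone 72 × 0.19 = 13.68
Sum = 73.745
73.745 is ≥ 73 and < 90 → Distinction

Distinction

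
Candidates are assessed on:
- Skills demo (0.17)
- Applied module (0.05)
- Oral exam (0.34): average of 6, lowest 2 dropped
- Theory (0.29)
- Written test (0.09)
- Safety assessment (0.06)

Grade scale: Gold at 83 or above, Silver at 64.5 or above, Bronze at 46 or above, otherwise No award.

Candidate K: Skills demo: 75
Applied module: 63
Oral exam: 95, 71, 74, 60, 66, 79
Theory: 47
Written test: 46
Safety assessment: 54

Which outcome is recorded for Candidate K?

Oral exam: drop 60, 66 → average of remaining 4 = 319/4 = 79.75
Weighted total:
  Skills demo 75 × 0.17 = 12.75
  Applied module 63 × 0.05 = 3.15
  Oral exam 79.75 × 0.34 = 27.115
  Theory 47 × 0.29 = 13.63
  Written test 46 × 0.09 = 4.14
  Safety assessment 54 × 0.06 = 3.24
Sum = 64.025
64.025 is ≥ 46 and < 64.5 → Bronze

Bronze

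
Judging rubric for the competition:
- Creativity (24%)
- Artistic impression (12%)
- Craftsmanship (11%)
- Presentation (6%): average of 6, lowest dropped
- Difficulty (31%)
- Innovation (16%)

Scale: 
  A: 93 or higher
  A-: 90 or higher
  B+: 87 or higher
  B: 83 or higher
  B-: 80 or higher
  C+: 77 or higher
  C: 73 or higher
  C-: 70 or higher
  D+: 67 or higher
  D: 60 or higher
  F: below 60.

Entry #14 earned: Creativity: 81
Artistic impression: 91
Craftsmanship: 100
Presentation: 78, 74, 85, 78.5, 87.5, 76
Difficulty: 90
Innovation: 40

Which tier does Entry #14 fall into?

B-

Presentation: drop 74 → average of remaining 5 = 405/5 = 81
Weighted total:
  Creativity 81 × 0.24 = 19.44
  Artistic impression 91 × 0.12 = 10.92
  Craftsmanship 100 × 0.11 = 11
  Presentation 81 × 0.06 = 4.86
  Difficulty 90 × 0.31 = 27.9
  Innovation 40 × 0.16 = 6.4
Sum = 80.52
80.52 is ≥ 80 and < 83 → B-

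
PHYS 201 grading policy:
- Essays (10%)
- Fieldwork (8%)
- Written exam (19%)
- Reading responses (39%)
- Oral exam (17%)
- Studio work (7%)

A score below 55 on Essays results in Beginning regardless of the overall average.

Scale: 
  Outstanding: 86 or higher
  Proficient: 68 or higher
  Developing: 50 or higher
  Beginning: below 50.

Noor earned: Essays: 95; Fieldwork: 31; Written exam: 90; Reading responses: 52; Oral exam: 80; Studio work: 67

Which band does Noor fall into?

Developing

Essays score 95 ≥ 55: minimum met.
Weighted total:
  Essays 95 × 0.1 = 9.5
  Fieldwork 31 × 0.08 = 2.48
  Written exam 90 × 0.19 = 17.1
  Reading responses 52 × 0.39 = 20.28
  Oral exam 80 × 0.17 = 13.6
  Studio work 67 × 0.07 = 4.69
Sum = 67.65
67.65 is ≥ 50 and < 68 → Developing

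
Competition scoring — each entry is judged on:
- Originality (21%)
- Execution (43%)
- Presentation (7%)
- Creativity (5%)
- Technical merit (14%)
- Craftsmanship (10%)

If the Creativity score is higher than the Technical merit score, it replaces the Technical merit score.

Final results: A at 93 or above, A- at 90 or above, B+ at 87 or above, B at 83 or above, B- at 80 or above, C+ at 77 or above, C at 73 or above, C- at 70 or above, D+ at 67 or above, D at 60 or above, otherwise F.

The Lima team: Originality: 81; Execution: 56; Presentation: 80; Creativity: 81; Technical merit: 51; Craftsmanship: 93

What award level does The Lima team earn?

C-

Creativity (81) > Technical merit (51), so Technical merit counts as 81.
Weighted total:
  Originality 81 × 0.21 = 17.01
  Execution 56 × 0.43 = 24.08
  Presentation 80 × 0.07 = 5.6
  Creativity 81 × 0.05 = 4.05
  Technical merit 81 × 0.14 = 11.34
  Craftsmanship 93 × 0.1 = 9.3
Sum = 71.38
71.38 is ≥ 70 and < 73 → C-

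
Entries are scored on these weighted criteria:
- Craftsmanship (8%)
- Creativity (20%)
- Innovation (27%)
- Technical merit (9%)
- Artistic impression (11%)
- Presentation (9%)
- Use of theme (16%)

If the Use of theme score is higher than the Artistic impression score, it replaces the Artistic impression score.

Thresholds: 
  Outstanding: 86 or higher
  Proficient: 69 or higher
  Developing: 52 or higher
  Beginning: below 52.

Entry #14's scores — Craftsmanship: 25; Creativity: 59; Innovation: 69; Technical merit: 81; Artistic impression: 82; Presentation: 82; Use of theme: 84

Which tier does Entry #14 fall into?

Proficient

Use of theme (84) > Artistic impression (82), so Artistic impression counts as 84.
Weighted total:
  Craftsmanship 25 × 0.08 = 2
  Creativity 59 × 0.2 = 11.8
  Innovation 69 × 0.27 = 18.63
  Technical merit 81 × 0.09 = 7.29
  Artistic impression 84 × 0.11 = 9.24
  Presentation 82 × 0.09 = 7.38
  Use of theme 84 × 0.16 = 13.44
Sum = 69.78
69.78 is ≥ 69 and < 86 → Proficient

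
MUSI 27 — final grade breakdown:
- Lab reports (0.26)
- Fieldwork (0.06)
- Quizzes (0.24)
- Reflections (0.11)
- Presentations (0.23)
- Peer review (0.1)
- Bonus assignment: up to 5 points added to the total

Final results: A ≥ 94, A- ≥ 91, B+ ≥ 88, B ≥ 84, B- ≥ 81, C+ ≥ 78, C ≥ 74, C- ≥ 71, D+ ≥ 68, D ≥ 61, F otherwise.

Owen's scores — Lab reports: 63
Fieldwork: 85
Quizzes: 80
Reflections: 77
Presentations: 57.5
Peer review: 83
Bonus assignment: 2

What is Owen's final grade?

C-

Weighted total:
  Lab reports 63 × 0.26 = 16.38
  Fieldwork 85 × 0.06 = 5.1
  Quizzes 80 × 0.24 = 19.2
  Reflections 77 × 0.11 = 8.47
  Presentations 57.5 × 0.23 = 13.225
  Peer review 83 × 0.1 = 8.3
Sum = 70.675
Bonus assignment: 70.675 + 2 = 72.675
72.675 is ≥ 71 and < 74 → C-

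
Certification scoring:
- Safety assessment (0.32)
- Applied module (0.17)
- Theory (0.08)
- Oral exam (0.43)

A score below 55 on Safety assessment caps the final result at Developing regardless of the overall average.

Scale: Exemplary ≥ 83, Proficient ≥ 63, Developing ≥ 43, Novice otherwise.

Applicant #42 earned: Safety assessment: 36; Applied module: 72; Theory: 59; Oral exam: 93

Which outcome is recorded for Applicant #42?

Developing

Safety assessment score 36 < 55: minimum not met.
Weighted total:
  Safety assessment 36 × 0.32 = 11.52
  Applied module 72 × 0.17 = 12.24
  Theory 59 × 0.08 = 4.72
  Oral exam 93 × 0.43 = 39.99
Sum = 68.47
68.47 would be Proficient; cap at Developing applies → Developing.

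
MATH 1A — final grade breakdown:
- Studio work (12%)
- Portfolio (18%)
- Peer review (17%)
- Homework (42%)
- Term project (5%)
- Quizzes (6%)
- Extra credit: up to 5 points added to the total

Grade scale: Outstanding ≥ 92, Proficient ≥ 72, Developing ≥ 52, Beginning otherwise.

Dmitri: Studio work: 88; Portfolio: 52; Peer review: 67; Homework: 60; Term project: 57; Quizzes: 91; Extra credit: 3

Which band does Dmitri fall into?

Developing

Weighted total:
  Studio work 88 × 0.12 = 10.56
  Portfolio 52 × 0.18 = 9.36
  Peer review 67 × 0.17 = 11.39
  Homework 60 × 0.42 = 25.2
  Term project 57 × 0.05 = 2.85
  Quizzes 91 × 0.06 = 5.46
Sum = 64.82
Extra credit: 64.82 + 3 = 67.82
67.82 is ≥ 52 and < 72 → Developing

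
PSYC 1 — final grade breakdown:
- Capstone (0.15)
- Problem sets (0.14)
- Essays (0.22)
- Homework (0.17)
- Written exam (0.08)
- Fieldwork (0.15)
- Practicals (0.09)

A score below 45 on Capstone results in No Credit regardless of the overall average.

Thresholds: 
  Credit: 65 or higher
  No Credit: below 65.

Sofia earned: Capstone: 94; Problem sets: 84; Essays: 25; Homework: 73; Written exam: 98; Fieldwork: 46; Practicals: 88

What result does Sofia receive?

Capstone score 94 ≥ 45: minimum met.
Weighted total:
  Capstone 94 × 0.15 = 14.1
  Problem sets 84 × 0.14 = 11.76
  Essays 25 × 0.22 = 5.5
  Homework 73 × 0.17 = 12.41
  Written exam 98 × 0.08 = 7.84
  Fieldwork 46 × 0.15 = 6.9
  Practicals 88 × 0.09 = 7.92
Sum = 66.43
66.43 ≥ 65 → Credit

Credit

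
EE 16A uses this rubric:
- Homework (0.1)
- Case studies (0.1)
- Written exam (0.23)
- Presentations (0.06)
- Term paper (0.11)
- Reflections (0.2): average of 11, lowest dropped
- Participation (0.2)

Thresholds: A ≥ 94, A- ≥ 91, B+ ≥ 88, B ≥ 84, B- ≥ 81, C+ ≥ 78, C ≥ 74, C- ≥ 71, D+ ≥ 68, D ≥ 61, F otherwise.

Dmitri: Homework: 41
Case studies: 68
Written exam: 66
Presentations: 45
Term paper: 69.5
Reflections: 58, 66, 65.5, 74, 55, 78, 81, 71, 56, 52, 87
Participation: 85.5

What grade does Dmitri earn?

D

Reflections: drop 52 → average of remaining 10 = 691.5/10 = 69.15
Weighted total:
  Homework 41 × 0.1 = 4.1
  Case studies 68 × 0.1 = 6.8
  Written exam 66 × 0.23 = 15.18
  Presentations 45 × 0.06 = 2.7
  Term paper 69.5 × 0.11 = 7.645
  Reflections 69.15 × 0.2 = 13.83
  Participation 85.5 × 0.2 = 17.1
Sum = 67.355
67.355 is ≥ 61 and < 68 → D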